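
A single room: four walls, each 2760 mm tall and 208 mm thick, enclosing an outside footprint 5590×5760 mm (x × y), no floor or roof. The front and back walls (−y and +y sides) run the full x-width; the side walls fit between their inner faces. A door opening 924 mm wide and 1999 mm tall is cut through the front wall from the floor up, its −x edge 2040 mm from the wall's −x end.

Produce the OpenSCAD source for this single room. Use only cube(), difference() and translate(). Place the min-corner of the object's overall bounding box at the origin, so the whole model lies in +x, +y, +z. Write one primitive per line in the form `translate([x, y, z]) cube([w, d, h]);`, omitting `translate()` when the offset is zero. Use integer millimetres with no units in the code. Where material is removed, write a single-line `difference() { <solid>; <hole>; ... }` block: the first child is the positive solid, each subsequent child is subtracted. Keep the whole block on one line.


difference() { cube([5590, 208, 2760]); translate([2040, 0, 0]) cube([924, 208, 1999]); }
translate([0, 5552, 0]) cube([5590, 208, 2760]);
translate([0, 208, 0]) cube([208, 5344, 2760]);
translate([5382, 208, 0]) cube([208, 5344, 2760]);


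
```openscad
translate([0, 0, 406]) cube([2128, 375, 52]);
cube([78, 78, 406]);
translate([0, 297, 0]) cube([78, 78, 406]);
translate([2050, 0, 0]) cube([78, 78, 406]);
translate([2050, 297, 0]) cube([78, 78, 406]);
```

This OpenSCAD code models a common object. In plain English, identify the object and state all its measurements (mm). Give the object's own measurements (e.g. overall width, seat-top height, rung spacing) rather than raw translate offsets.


A long wooden bench with a 2128 mm (x) × 375 mm (y) seat, 52 mm thick, its top surface 458 mm above the floor. Four 78 mm square legs at the seat corners, flush with the edges, run from z = 0 to the seat underside.


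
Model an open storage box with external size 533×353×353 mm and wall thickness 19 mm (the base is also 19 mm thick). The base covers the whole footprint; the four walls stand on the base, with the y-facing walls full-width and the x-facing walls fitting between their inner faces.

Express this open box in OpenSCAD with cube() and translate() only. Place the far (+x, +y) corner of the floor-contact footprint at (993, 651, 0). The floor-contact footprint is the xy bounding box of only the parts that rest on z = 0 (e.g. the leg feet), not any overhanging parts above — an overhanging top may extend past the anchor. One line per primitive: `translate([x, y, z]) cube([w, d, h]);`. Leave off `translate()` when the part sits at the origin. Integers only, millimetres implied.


translate([460, 298, 0]) cube([533, 353, 19]);
translate([460, 298, 19]) cube([533, 19, 334]);
translate([460, 632, 19]) cube([533, 19, 334]);
translate([460, 317, 19]) cube([19, 315, 334]);
translate([974, 317, 19]) cube([19, 315, 334]);


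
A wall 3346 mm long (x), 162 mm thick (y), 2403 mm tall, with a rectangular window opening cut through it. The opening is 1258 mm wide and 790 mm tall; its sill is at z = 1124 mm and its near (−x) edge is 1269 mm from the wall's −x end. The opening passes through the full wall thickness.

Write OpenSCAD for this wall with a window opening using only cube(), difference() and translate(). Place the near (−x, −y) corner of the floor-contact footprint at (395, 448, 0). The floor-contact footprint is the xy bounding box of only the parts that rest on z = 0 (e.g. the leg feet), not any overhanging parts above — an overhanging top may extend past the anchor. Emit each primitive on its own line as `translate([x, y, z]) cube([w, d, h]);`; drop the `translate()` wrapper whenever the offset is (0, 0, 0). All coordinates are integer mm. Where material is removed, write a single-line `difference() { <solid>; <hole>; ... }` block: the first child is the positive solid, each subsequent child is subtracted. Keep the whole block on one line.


difference() { translate([395, 448, 0]) cube([3346, 162, 2403]); translate([1664, 448, 1124]) cube([1258, 162, 790]); }


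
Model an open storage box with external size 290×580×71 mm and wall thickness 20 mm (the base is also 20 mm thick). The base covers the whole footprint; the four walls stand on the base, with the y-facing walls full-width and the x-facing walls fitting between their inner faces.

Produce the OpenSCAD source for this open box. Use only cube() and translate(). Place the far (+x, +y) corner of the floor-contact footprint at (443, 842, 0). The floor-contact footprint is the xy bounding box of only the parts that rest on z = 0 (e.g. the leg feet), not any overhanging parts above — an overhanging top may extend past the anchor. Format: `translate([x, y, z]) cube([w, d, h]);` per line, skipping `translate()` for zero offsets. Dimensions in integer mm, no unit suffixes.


translate([153, 262, 0]) cube([290, 580, 20]);
translate([153, 262, 20]) cube([290, 20, 51]);
translate([153, 822, 20]) cube([290, 20, 51]);
translate([153, 282, 20]) cube([20, 540, 51]);
translate([423, 282, 20]) cube([20, 540, 51]);


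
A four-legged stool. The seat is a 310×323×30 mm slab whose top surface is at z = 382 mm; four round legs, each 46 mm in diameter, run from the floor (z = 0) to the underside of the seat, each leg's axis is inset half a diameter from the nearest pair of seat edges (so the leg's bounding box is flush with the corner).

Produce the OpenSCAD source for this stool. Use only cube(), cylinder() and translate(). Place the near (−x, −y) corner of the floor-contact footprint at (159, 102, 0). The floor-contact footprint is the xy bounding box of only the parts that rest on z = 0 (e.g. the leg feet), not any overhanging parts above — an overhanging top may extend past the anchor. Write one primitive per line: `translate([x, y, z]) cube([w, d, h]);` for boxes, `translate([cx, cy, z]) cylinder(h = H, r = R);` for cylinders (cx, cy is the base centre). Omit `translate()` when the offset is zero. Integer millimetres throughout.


// leg_h = 382 - 30 = 352
translate([159, 102, 352]) cube([310, 323, 30]);
translate([182, 125, 0]) cylinder(h = 352, r = 23);
translate([446, 125, 0]) cylinder(h = 352, r = 23);
translate([182, 402, 0]) cylinder(h = 352, r = 23);
translate([446, 402, 0]) cylinder(h = 352, r = 23);


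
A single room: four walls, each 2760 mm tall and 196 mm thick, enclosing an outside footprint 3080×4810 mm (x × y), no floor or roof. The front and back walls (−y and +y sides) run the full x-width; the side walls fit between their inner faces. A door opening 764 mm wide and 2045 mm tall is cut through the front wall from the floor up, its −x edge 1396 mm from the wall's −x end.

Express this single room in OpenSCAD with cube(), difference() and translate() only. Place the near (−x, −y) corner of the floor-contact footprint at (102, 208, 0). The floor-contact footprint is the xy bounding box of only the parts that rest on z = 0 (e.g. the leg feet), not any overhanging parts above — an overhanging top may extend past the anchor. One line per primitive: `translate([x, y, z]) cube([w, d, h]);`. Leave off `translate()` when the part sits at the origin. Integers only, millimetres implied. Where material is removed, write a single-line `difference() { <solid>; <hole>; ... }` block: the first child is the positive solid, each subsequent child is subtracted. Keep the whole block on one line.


difference() { translate([102, 208, 0]) cube([3080, 196, 2760]); translate([1498, 208, 0]) cube([764, 196, 2045]); }
translate([102, 4822, 0]) cube([3080, 196, 2760]);
translate([102, 404, 0]) cube([196, 4418, 2760]);
translate([2986, 404, 0]) cube([196, 4418, 2760]);


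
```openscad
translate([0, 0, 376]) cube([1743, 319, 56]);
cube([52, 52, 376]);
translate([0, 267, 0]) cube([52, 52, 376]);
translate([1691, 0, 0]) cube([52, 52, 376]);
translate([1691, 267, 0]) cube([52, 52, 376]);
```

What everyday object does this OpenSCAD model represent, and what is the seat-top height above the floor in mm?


A bench. The seat-top height is 432 mm.

A long slab on four corner posts — a bench. The slab sits at z = 376 with thickness 56, so the top is 376 + 56 = 432 mm.


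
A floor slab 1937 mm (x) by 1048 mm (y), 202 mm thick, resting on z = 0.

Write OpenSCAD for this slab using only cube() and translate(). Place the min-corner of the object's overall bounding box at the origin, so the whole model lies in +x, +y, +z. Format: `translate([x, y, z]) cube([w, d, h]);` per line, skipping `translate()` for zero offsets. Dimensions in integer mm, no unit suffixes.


cube([1937, 1048, 202]);


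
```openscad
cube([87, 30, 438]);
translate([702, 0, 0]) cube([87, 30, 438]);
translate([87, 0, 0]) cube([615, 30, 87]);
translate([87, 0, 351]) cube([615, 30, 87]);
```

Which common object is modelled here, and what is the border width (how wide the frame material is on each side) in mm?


A picture frame. The border width is 87 mm.

Four thin pieces enclosing a rectangular opening — a picture frame. The two full-height stiles are 438 mm tall; the top rail sits at z = 351 and is 87 mm tall, so the border above the opening is 438 − 351 = 87 mm, matching the stile x-width.


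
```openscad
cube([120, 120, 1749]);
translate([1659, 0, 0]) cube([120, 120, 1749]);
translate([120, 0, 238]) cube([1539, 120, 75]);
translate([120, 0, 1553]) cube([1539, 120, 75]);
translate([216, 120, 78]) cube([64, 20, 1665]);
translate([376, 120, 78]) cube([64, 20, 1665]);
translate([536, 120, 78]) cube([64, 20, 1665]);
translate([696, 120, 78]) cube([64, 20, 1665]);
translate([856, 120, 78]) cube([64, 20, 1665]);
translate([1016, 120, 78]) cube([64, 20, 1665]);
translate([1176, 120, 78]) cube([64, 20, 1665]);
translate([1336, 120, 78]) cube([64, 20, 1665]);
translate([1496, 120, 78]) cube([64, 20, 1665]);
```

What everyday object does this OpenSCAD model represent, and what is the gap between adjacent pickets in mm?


A fence section. The picket gap is 96 mm.

Two posts, two rails, 9 pickets — a fence section. Span 1539 mm holds 9 pickets of 64 mm with 10 equal gaps: ⌊(1539 − 9·64) / 10⌋ = 96 mm.


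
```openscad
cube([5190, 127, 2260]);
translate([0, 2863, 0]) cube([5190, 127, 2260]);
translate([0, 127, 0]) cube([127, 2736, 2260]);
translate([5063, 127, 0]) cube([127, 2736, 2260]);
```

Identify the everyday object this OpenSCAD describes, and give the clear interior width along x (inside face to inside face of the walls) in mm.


A house (or room) frame. The interior width is 4936 mm.

Four 2260 mm walls enclosing a rectangle with no floor or roof — a room or house frame. Outside width is 5190 mm and wall thickness is 127 mm, so the interior width is 5190 − 2 × 127 = 4936 mm.


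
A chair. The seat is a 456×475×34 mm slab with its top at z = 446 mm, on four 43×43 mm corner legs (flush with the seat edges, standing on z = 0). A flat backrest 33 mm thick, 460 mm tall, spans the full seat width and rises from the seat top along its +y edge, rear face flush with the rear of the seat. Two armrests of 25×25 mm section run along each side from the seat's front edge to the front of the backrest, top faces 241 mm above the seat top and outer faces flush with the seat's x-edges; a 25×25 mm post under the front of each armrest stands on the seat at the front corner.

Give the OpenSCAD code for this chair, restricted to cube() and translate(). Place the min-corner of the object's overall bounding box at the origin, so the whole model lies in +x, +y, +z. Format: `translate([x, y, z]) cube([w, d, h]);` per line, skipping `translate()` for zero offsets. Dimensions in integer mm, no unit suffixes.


translate([0, 0, 412]) cube([456, 475, 34]);
cube([43, 43, 412]);
translate([413, 0, 0]) cube([43, 43, 412]);
translate([0, 432, 0]) cube([43, 43, 412]);
translate([413, 432, 0]) cube([43, 43, 412]);
translate([0, 442, 446]) cube([456, 33, 460]);
translate([0, 0, 662]) cube([25, 442, 25]);
translate([431, 0, 662]) cube([25, 442, 25]);
translate([0, 0, 446]) cube([25, 25, 216]);
translate([431, 0, 446]) cube([25, 25, 216]);


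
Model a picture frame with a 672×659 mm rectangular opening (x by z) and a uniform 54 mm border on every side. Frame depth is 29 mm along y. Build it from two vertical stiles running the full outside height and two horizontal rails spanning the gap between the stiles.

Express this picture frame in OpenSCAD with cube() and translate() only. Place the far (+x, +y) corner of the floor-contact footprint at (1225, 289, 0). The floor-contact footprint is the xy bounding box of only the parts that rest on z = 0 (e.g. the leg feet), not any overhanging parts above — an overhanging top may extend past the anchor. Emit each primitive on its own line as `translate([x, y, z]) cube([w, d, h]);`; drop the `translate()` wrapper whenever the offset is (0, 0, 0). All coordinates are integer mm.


translate([445, 260, 0]) cube([54, 29, 767]);
translate([1171, 260, 0]) cube([54, 29, 767]);
translate([499, 260, 0]) cube([672, 29, 54]);
translate([499, 260, 713]) cube([672, 29, 54]);


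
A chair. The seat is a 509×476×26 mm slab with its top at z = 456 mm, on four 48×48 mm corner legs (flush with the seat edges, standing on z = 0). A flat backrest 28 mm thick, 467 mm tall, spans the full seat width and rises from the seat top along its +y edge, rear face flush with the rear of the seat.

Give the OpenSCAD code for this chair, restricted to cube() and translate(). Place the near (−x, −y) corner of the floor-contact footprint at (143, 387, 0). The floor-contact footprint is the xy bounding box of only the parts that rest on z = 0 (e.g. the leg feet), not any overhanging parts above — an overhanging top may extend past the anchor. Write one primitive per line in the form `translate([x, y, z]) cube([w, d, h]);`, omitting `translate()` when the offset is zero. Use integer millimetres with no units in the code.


translate([143, 387, 430]) cube([509, 476, 26]);
translate([143, 387, 0]) cube([48, 48, 430]);
translate([604, 387, 0]) cube([48, 48, 430]);
translate([143, 815, 0]) cube([48, 48, 430]);
translate([604, 815, 0]) cube([48, 48, 430]);
translate([143, 835, 456]) cube([509, 28, 467]);


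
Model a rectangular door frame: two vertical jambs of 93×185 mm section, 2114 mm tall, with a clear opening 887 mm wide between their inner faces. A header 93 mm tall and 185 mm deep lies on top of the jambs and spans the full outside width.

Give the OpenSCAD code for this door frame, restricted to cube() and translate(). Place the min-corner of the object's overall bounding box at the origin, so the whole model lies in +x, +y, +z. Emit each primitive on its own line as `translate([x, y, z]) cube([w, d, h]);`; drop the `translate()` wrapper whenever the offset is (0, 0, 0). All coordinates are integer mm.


cube([93, 185, 2114]);
translate([980, 0, 0]) cube([93, 185, 2114]);
translate([0, 0, 2114]) cube([1073, 185, 93]);


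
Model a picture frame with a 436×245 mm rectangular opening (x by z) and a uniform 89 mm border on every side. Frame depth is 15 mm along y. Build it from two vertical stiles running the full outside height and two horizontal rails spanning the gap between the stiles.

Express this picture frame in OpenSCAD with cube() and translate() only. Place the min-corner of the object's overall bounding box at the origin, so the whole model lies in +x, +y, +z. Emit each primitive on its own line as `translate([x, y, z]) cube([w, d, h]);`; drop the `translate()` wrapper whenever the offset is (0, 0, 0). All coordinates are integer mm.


cube([89, 15, 423]);
translate([525, 0, 0]) cube([89, 15, 423]);
translate([89, 0, 0]) cube([436, 15, 89]);
translate([89, 0, 334]) cube([436, 15, 89]);


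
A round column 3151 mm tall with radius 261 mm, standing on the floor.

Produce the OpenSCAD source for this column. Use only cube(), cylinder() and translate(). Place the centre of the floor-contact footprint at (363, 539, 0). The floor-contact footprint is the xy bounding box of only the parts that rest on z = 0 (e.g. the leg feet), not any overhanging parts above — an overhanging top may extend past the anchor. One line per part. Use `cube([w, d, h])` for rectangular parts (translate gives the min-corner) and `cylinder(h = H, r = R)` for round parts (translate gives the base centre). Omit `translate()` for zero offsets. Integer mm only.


translate([363, 539, 0]) cylinder(h = 3151, r = 261);


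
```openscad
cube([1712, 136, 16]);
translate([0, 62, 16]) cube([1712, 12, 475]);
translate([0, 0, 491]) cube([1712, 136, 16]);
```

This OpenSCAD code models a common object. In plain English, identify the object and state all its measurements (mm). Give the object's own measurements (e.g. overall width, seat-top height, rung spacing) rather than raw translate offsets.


An I-beam lying along x, 1712 mm long. Overall section height 507 mm. Two flanges 136 mm wide (y) and 16 mm thick, one on the floor and one at the top; a web 12 mm thick runs between them, centred on the flange width.


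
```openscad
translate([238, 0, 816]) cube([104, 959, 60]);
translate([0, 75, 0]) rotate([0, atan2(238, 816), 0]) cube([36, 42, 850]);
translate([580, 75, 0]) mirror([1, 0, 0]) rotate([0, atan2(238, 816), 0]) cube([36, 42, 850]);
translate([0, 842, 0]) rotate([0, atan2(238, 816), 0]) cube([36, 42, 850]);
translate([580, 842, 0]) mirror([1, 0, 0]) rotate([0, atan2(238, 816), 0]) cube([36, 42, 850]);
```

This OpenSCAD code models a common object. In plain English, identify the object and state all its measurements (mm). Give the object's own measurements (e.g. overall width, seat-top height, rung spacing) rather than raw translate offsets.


A sawhorse. A 104×959×60 mm beam (x, y, z) sits on two A-frame leg pairs. Each pair is two raked legs of 36×42 mm section (42 mm along y) splaying symmetrically in x. Each leg rises 816 mm vertically over 238 mm of horizontal reach and is 850 mm long along its own axis. Every leg's outer bottom edge rests on the floor and its outer top edge meets a bottom edge of the beam — the left legs (tilting toward +x) meet the beam's −x bottom edge, the right legs (their mirror images, tilting toward −x) meet its +x bottom edge — so the leg tops tuck under the beam, the beam's underside is 816 mm above the floor, and the feet are 580 mm apart outside-to-outside with the beam centred between them. The two leg pairs are set in 75 mm from either end of the beam.


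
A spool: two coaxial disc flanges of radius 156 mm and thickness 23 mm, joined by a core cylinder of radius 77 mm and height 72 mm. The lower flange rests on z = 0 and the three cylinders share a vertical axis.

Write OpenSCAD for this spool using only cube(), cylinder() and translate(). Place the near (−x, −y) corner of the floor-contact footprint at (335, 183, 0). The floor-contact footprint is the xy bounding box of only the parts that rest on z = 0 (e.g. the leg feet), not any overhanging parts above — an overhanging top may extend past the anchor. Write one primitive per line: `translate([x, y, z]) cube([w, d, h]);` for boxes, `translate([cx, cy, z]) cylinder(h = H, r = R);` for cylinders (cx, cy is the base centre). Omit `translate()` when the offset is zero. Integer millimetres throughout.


translate([491, 339, 0]) cylinder(h = 23, r = 156);
translate([491, 339, 23]) cylinder(h = 72, r = 77);
translate([491, 339, 95]) cylinder(h = 23, r = 156);


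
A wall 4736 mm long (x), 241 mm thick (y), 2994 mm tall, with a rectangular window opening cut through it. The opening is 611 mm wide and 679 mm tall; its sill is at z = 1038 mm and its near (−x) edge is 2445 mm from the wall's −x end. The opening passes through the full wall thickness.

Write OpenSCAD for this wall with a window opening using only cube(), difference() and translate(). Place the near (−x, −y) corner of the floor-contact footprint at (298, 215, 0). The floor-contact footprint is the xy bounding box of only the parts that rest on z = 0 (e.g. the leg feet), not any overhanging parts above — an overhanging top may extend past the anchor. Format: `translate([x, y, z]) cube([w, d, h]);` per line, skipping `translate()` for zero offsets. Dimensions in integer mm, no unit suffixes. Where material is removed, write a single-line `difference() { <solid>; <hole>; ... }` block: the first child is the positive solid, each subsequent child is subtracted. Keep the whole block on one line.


difference() { translate([298, 215, 0]) cube([4736, 241, 2994]); translate([2743, 215, 1038]) cube([611, 241, 679]); }


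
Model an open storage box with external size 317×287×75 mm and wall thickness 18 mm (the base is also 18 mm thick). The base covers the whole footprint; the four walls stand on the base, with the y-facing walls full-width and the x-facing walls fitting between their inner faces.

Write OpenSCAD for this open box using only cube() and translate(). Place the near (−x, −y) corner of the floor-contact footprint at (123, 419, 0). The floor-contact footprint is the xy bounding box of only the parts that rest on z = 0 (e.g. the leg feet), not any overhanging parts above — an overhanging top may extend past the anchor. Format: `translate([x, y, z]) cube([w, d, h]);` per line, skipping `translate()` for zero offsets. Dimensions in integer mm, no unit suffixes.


translate([123, 419, 0]) cube([317, 287, 18]);
translate([123, 419, 18]) cube([317, 18, 57]);
translate([123, 688, 18]) cube([317, 18, 57]);
translate([123, 437, 18]) cube([18, 251, 57]);
translate([422, 437, 18]) cube([18, 251, 57]);


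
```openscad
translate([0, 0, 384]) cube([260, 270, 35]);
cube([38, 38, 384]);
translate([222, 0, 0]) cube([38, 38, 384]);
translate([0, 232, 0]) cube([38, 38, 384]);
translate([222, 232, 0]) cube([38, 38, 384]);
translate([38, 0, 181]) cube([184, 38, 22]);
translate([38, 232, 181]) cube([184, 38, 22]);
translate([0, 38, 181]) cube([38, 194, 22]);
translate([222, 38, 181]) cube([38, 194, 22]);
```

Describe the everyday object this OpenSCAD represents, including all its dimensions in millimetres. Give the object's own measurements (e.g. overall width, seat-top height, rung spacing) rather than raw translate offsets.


A four-legged stool. The seat is a 260×270×35 mm slab whose top surface is at z = 419 mm; four square legs, each 38×38 mm in cross-section, run from the floor (z = 0) to the underside of the seat, each flush with a corner of the seat. Four stretchers, 38 mm wide and 22 mm tall, connect adjacent legs with their undersides at z = 181 mm, each running between the inner faces of the legs it joins and aligned with the legs' outer faces on the other axis.


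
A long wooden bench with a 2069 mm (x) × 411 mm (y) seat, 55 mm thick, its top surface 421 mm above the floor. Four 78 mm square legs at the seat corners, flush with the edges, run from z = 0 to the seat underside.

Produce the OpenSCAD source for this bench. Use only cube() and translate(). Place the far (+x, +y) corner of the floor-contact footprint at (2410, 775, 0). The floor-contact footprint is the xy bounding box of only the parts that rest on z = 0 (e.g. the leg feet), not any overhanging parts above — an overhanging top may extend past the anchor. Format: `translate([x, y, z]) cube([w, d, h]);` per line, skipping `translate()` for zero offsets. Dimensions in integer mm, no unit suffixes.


translate([341, 364, 366]) cube([2069, 411, 55]);
translate([341, 364, 0]) cube([78, 78, 366]);
translate([341, 697, 0]) cube([78, 78, 366]);
translate([2332, 364, 0]) cube([78, 78, 366]);
translate([2332, 697, 0]) cube([78, 78, 366]);


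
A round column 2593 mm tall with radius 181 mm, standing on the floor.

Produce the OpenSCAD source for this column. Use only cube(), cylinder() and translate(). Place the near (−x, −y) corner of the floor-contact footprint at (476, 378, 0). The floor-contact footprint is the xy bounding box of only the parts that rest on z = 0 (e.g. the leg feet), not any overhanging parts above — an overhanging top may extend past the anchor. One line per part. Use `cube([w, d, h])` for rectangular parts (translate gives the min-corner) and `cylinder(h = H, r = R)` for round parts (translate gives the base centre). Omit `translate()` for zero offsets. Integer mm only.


translate([657, 559, 0]) cylinder(h = 2593, r = 181);


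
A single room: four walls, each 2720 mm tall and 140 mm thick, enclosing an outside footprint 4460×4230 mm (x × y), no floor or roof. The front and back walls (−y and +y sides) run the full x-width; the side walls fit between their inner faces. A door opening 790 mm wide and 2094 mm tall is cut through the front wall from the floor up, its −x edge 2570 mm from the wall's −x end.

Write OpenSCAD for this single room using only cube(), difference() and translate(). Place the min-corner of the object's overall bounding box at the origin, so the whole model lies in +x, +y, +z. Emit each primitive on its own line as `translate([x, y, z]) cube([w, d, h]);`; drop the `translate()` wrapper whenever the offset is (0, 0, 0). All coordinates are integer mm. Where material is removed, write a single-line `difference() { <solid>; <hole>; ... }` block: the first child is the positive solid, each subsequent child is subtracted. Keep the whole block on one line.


difference() { cube([4460, 140, 2720]); translate([2570, 0, 0]) cube([790, 140, 2094]); }
translate([0, 4090, 0]) cube([4460, 140, 2720]);
translate([0, 140, 0]) cube([140, 3950, 2720]);
translate([4320, 140, 0]) cube([140, 3950, 2720]);


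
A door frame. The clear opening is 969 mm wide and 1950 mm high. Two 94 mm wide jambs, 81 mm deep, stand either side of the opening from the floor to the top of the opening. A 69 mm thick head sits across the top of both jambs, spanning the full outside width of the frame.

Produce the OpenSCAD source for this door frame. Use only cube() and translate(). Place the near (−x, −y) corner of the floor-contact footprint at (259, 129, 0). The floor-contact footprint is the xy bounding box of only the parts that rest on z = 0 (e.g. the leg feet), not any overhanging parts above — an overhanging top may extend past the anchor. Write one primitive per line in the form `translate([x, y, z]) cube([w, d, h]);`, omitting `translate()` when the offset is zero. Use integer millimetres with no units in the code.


translate([259, 129, 0]) cube([94, 81, 1950]);
translate([1322, 129, 0]) cube([94, 81, 1950]);
translate([259, 129, 1950]) cube([1157, 81, 69]);


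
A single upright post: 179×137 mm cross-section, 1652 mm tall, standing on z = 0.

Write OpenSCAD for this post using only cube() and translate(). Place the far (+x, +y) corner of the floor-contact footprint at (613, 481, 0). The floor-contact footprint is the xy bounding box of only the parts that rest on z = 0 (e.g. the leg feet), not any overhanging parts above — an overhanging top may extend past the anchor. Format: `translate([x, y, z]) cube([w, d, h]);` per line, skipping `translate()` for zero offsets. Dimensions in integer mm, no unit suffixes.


translate([434, 344, 0]) cube([179, 137, 1652]);


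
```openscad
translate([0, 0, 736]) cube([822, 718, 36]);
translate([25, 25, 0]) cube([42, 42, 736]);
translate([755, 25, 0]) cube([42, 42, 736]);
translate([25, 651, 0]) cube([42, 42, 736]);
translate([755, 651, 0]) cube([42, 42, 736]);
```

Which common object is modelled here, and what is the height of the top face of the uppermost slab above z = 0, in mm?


A table. The table height is 772 mm.

A 822×718×36 slab sits at z = 736 on four 42 mm square posts — a table. The top surface is at 736 + 36 = 772 mm.


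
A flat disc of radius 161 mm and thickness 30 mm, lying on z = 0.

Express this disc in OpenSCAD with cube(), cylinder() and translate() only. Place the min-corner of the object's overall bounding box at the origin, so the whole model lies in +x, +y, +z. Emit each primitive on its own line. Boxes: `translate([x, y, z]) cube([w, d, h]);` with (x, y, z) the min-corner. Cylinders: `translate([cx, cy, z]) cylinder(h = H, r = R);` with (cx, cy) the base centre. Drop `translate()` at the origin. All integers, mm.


translate([161, 161, 0]) cylinder(h = 30, r = 161);


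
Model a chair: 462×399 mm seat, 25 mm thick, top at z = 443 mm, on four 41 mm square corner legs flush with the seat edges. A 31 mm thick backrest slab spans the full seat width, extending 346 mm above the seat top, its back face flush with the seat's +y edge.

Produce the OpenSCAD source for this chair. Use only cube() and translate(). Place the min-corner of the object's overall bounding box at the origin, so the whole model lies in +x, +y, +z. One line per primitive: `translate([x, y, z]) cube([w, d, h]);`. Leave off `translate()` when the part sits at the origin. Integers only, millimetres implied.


translate([0, 0, 418]) cube([462, 399, 25]);
cube([41, 41, 418]);
translate([421, 0, 0]) cube([41, 41, 418]);
translate([0, 358, 0]) cube([41, 41, 418]);
translate([421, 358, 0]) cube([41, 41, 418]);
translate([0, 368, 443]) cube([462, 31, 346]);


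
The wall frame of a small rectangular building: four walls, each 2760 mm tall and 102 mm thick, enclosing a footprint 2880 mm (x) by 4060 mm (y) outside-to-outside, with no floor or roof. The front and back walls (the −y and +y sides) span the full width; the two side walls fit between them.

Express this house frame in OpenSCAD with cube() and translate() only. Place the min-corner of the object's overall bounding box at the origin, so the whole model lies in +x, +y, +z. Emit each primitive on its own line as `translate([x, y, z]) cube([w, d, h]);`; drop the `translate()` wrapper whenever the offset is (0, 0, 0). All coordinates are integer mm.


cube([2880, 102, 2760]);
translate([0, 3958, 0]) cube([2880, 102, 2760]);
translate([0, 102, 0]) cube([102, 3856, 2760]);
translate([2778, 102, 0]) cube([102, 3856, 2760]);


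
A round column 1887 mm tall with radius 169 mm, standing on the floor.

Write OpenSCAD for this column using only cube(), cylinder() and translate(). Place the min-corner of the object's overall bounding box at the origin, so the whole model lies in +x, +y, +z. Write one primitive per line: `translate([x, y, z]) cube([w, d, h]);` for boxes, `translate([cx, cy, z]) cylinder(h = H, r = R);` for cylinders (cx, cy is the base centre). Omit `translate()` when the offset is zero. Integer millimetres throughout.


translate([169, 169, 0]) cylinder(h = 1887, r = 169);


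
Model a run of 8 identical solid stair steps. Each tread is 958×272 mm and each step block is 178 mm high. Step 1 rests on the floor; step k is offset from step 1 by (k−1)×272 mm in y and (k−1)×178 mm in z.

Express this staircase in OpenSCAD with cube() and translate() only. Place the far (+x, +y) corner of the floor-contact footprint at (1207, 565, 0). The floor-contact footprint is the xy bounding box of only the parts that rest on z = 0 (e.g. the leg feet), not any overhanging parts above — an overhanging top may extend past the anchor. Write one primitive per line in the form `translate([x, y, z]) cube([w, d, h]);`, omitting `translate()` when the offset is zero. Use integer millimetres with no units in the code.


translate([249, 293, 0]) cube([958, 272, 178]);
translate([249, 565, 178]) cube([958, 272, 178]);
translate([249, 837, 356]) cube([958, 272, 178]);
translate([249, 1109, 534]) cube([958, 272, 178]);
translate([249, 1381, 712]) cube([958, 272, 178]);
translate([249, 1653, 890]) cube([958, 272, 178]);
translate([249, 1925, 1068]) cube([958, 272, 178]);
translate([249, 2197, 1246]) cube([958, 272, 178]);


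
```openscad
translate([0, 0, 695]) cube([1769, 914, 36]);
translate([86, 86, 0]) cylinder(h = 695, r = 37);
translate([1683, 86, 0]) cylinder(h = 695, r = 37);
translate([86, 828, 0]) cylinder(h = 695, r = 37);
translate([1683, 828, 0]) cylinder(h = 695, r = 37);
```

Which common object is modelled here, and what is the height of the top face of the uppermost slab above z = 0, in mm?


A table. The table height is 731 mm.

A 1769×914×36 slab sits at z = 695 on four Ø74 mm round legs — a table. The top surface is at 695 + 36 = 731 mm.


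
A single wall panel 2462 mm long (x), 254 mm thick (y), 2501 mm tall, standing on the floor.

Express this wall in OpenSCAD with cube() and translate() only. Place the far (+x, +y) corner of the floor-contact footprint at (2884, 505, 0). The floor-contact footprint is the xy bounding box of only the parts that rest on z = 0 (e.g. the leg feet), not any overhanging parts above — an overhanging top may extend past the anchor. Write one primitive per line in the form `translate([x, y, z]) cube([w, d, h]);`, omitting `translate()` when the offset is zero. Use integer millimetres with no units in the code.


translate([422, 251, 0]) cube([2462, 254, 2501]);


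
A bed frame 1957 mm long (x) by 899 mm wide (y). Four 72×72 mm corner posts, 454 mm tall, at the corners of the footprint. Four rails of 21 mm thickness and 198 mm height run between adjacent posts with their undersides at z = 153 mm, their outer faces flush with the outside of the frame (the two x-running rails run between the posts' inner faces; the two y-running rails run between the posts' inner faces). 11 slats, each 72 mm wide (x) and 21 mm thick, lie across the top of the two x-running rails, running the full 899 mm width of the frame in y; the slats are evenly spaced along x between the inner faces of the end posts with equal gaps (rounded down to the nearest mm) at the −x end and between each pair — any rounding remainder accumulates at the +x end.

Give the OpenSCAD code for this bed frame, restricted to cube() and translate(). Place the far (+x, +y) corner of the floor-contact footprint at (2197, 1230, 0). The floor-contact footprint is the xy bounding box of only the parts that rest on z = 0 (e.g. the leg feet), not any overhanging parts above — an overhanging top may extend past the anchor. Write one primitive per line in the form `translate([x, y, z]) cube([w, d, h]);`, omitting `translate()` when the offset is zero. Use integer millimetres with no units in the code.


translate([240, 331, 0]) cube([72, 72, 454]);
translate([240, 1158, 0]) cube([72, 72, 454]);
translate([2125, 331, 0]) cube([72, 72, 454]);
translate([2125, 1158, 0]) cube([72, 72, 454]);
translate([312, 331, 153]) cube([1813, 21, 198]);
translate([312, 1209, 153]) cube([1813, 21, 198]);
translate([240, 403, 153]) cube([21, 755, 198]);
translate([2176, 403, 153]) cube([21, 755, 198]);
translate([397, 331, 351]) cube([72, 899, 21]);
translate([554, 331, 351]) cube([72, 899, 21]);
translate([711, 331, 351]) cube([72, 899, 21]);
translate([868, 331, 351]) cube([72, 899, 21]);
translate([1025, 331, 351]) cube([72, 899, 21]);
translate([1182, 331, 351]) cube([72, 899, 21]);
translate([1339, 331, 351]) cube([72, 899, 21]);
translate([1496, 331, 351]) cube([72, 899, 21]);
translate([1653, 331, 351]) cube([72, 899, 21]);
translate([1810, 331, 351]) cube([72, 899, 21]);
translate([1967, 331, 351]) cube([72, 899, 21]);


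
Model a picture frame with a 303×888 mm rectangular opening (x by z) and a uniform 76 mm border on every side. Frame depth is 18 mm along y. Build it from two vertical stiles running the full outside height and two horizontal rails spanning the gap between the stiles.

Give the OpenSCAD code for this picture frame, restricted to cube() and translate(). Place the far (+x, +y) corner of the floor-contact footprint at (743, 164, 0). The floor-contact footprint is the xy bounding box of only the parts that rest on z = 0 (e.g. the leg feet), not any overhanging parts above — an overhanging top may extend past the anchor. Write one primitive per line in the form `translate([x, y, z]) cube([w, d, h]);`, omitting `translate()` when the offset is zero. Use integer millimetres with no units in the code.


translate([288, 146, 0]) cube([76, 18, 1040]);
translate([667, 146, 0]) cube([76, 18, 1040]);
translate([364, 146, 0]) cube([303, 18, 76]);
translate([364, 146, 964]) cube([303, 18, 76]);


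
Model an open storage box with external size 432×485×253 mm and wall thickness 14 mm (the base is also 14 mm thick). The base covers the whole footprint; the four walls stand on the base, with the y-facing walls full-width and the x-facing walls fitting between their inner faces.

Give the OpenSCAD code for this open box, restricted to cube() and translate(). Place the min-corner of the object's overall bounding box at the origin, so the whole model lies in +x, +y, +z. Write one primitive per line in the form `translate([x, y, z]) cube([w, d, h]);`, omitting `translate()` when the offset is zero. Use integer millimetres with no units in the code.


cube([432, 485, 14]);
translate([0, 0, 14]) cube([432, 14, 239]);
translate([0, 471, 14]) cube([432, 14, 239]);
translate([0, 14, 14]) cube([14, 457, 239]);
translate([418, 14, 14]) cube([14, 457, 239]);


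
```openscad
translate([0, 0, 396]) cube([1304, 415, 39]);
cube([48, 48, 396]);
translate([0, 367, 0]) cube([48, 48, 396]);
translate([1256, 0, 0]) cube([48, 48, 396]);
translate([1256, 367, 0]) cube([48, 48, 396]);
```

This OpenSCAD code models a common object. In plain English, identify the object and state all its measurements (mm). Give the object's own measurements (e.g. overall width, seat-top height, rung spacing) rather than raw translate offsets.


A long wooden bench with a 1304 mm (x) × 415 mm (y) seat, 39 mm thick, its top surface 435 mm above the floor. Four 48 mm square legs at the seat corners, flush with the edges, run from z = 0 to the seat underside.


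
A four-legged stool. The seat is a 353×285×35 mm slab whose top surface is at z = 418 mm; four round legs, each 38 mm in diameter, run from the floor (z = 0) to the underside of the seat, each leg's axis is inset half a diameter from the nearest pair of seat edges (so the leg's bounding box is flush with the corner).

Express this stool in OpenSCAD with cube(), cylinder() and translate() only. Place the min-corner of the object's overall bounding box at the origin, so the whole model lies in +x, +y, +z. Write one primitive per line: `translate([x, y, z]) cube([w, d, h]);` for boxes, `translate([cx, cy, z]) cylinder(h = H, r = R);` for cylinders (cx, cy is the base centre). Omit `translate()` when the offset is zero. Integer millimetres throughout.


translate([0, 0, 383]) cube([353, 285, 35]);
translate([19, 19, 0]) cylinder(h = 383, r = 19);
translate([334, 19, 0]) cylinder(h = 383, r = 19);
translate([19, 266, 0]) cylinder(h = 383, r = 19);
translate([334, 266, 0]) cylinder(h = 383, r = 19);


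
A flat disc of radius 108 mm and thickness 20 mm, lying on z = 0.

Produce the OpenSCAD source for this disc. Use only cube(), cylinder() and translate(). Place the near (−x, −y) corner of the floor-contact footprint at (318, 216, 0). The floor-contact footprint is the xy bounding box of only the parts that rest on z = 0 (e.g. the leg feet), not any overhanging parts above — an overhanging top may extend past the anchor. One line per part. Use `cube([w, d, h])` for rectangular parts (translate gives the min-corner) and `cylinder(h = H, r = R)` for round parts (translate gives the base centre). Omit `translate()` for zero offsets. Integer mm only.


translate([426, 324, 0]) cylinder(h = 20, r = 108);


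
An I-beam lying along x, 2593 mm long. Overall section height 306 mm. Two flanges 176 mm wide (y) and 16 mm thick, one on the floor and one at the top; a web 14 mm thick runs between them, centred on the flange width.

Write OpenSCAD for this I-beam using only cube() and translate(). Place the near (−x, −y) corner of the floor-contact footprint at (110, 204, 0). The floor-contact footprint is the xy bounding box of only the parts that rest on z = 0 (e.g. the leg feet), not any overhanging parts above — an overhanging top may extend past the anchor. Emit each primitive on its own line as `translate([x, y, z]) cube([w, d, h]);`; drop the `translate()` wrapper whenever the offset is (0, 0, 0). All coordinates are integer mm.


translate([110, 204, 0]) cube([2593, 176, 16]);
translate([110, 285, 16]) cube([2593, 14, 274]);
translate([110, 204, 290]) cube([2593, 176, 16]);
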